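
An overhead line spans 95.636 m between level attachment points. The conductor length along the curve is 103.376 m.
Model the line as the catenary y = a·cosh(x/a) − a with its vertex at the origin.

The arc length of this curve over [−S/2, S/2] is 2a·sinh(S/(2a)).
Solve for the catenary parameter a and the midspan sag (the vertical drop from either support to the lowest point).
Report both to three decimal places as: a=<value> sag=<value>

a=69.439 sag=17.126

seed: a₀ = √(S³/(24(L−S))) = √(95.636³/(24·7.740)) = 68.620836
iter 1: u=0.696844  f(a)=+1.901e-01  f'(a)=-2.367e-01  a ← 68.620836 − (+1.901e-01/-2.367e-01) = 69.423896
iter 2: u=0.688783  f(a)=+3.389e-03  f'(a)=-2.284e-01  a ← 69.423896 − (+3.389e-03/-2.284e-01) = 69.438736
iter 3: u=0.688636  f(a)=+1.120e-06  f'(a)=-2.282e-01  a ← 69.438736 − (+1.120e-06/-2.282e-01) = 69.438741
iter 4: u=0.688636  f(a)=+1.137e-13  f'(a)=-2.282e-01  a ← 69.438741 − (+1.137e-13/-2.282e-01) = 69.438741
converged: |Δa| < 1e-12 after 4 iterations
sag = a·(cosh(S/(2a)) − 1) = 69.438741·(cosh(0.688636) − 1) = 17.125617
T_max/T_min = cosh(S/(2a)) = 1.246629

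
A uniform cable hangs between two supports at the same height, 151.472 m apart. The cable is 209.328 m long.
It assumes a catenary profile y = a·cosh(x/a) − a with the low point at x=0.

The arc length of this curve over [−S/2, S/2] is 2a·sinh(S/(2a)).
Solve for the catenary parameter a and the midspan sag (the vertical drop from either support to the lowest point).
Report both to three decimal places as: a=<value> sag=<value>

a=52.675 sag=64.497

seed: a₀ = √(S³/(24(L−S))) = √(151.472³/(24·57.856)) = 50.028642
iter 1: u=1.513853  f(a)=+7.003e+00  f'(a)=-2.888e+00  a ← 50.028642 − (+7.003e+00/-2.888e+00) = 52.453319
iter 2: u=1.443874  f(a)=+5.413e-01  f'(a)=-2.458e+00  a ← 52.453319 − (+5.413e-01/-2.458e+00) = 52.673586
iter 3: u=1.437836  f(a)=+3.833e-03  f'(a)=-2.423e+00  a ← 52.673586 − (+3.833e-03/-2.423e+00) = 52.675168
iter 4: u=1.437793  f(a)=+1.952e-07  f'(a)=-2.423e+00  a ← 52.675168 − (+1.952e-07/-2.423e+00) = 52.675168
iter 5: u=1.437793  f(a)=+2.842e-14  f'(a)=-2.423e+00  a ← 52.675168 − (+2.842e-14/-2.423e+00) = 52.675168
converged: |Δa| < 1e-12 after 5 iterations
sag = a·(cosh(S/(2a)) − 1) = 52.675168·(cosh(1.437793) − 1) = 64.496613
T_max/T_min = cosh(S/(2a)) = 2.224422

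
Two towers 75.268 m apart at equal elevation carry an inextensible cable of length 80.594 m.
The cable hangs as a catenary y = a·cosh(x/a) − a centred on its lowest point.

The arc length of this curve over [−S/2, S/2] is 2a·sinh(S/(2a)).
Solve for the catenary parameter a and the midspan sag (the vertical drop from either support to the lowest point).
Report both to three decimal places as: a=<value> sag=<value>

a=58.361 sag=12.560

seed: a₀ = √(S³/(24(L−S))) = √(75.268³/(24·5.326)) = 57.757630
iter 1: u=0.651585  f(a)=+1.142e-01  f'(a)=-1.924e-01  a ← 57.757630 − (+1.142e-01/-1.924e-01) = 58.351316
iter 2: u=0.644955  f(a)=+1.785e-03  f'(a)=-1.864e-01  a ← 58.351316 − (+1.785e-03/-1.864e-01) = 58.360891
iter 3: u=0.644850  f(a)=+4.513e-07  f'(a)=-1.863e-01  a ← 58.360891 − (+4.513e-07/-1.863e-01) = 58.360894
iter 4: u=0.644850  f(a)=+0.000e+00  f'(a)=-1.863e-01  a ← 58.360894 − (+0.000e+00/-1.863e-01) = 58.360894
converged: |Δa| < 1e-12 after 4 iterations
sag = a·(cosh(S/(2a)) − 1) = 58.360894·(cosh(0.644850) − 1) = 12.560486
T_max/T_min = cosh(S/(2a)) = 1.215221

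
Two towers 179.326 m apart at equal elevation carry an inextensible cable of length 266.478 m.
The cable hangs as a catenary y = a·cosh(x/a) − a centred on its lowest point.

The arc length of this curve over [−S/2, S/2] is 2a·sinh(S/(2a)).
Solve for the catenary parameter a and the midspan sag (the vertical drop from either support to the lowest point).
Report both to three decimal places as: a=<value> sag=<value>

a=55.974 sag=88.545

seed: a₀ = √(S³/(24(L−S))) = √(179.326³/(24·87.152)) = 52.507409
iter 1: u=1.707626  f(a)=+1.363e+01  f'(a)=-4.394e+00  a ← 52.507409 − (+1.363e+01/-4.394e+00) = 55.608338
iter 2: u=1.612402  f(a)=+1.300e+00  f'(a)=-3.592e+00  a ← 55.608338 − (+1.300e+00/-3.592e+00) = 55.970341
iter 3: u=1.601973  f(a)=+1.460e-02  f'(a)=-3.512e+00  a ← 55.970341 − (+1.460e-02/-3.512e+00) = 55.974498
iter 4: u=1.601854  f(a)=+1.887e-06  f'(a)=-3.511e+00  a ← 55.974498 − (+1.887e-06/-3.511e+00) = 55.974499
iter 5: u=1.601854  f(a)=+1.137e-13  f'(a)=-3.511e+00  a ← 55.974499 − (+1.137e-13/-3.511e+00) = 55.974499
converged: |Δa| < 1e-12 after 5 iterations
sag = a·(cosh(S/(2a)) − 1) = 55.974499·(cosh(1.601854) − 1) = 88.544620
T_max/T_min = cosh(S/(2a)) = 2.581874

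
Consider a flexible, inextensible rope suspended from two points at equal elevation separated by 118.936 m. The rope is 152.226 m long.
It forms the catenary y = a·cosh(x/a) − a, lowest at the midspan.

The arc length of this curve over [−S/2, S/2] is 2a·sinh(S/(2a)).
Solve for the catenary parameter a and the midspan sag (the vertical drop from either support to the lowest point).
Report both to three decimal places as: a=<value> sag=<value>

seed: a₀ = √(S³/(24(L−S))) = √(118.936³/(24·33.290)) = 45.888882
iter 1: u=1.295913  f(a)=+2.910e+00  f'(a)=-1.710e+00  a ← 45.888882 − (+2.910e+00/-1.710e+00) = 47.590862
iter 2: u=1.249568  f(a)=+1.697e-01  f'(a)=-1.515e+00  a ← 47.590862 − (+1.697e-01/-1.515e+00) = 47.702849
iter 3: u=1.246634  f(a)=+6.565e-04  f'(a)=-1.504e+00  a ← 47.702849 − (+6.565e-04/-1.504e+00) = 47.703286
iter 4: u=1.246623  f(a)=+9.907e-09  f'(a)=-1.504e+00  a ← 47.703286 − (+9.907e-09/-1.504e+00) = 47.703286
iter 5: u=1.246623  f(a)=+0.000e+00  f'(a)=-1.504e+00  a ← 47.703286 − (+0.000e+00/-1.504e+00) = 47.703286
converged: |Δa| < 1e-12 after 5 iterations
sag = a·(cosh(S/(2a)) − 1) = 47.703286·(cosh(1.246623) − 1) = 42.123170
T_max/T_min = cosh(S/(2a)) = 1.883025

a=47.703 sag=42.123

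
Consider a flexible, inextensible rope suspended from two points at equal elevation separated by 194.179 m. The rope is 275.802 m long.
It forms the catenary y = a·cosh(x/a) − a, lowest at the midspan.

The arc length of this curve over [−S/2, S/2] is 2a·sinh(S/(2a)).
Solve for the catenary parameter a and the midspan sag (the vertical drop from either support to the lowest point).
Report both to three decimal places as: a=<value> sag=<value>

seed: a₀ = √(S³/(24(L−S))) = √(194.179³/(24·81.623)) = 61.135222
iter 1: u=1.588111  f(a)=+1.093e+01  f'(a)=-3.407e+00  a ← 61.135222 − (+1.093e+01/-3.407e+00) = 64.344025
iter 2: u=1.508912  f(a)=+9.198e-01  f'(a)=-2.856e+00  a ← 64.344025 − (+9.198e-01/-2.856e+00) = 64.666070
iter 3: u=1.501398  f(a)=+7.831e-03  f'(a)=-2.808e+00  a ← 64.666070 − (+7.831e-03/-2.808e+00) = 64.668859
iter 4: u=1.501333  f(a)=+5.782e-07  f'(a)=-2.807e+00  a ← 64.668859 − (+5.782e-07/-2.807e+00) = 64.668859
iter 5: u=1.501333  f(a)=-1.137e-13  f'(a)=-2.807e+00  a ← 64.668859 − (-1.137e-13/-2.807e+00) = 64.668859
converged: |Δa| < 1e-12 after 5 iterations
sag = a·(cosh(S/(2a)) − 1) = 64.668859·(cosh(1.501333) − 1) = 87.642490
T_max/T_min = cosh(S/(2a)) = 2.355250

a=64.669 sag=87.642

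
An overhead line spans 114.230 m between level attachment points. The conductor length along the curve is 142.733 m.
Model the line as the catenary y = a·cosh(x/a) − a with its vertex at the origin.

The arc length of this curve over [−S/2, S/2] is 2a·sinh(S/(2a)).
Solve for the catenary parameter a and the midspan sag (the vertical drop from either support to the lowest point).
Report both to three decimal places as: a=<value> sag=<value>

a=48.334 sag=37.860

seed: a₀ = √(S³/(24(L−S))) = √(114.230³/(24·28.503)) = 46.678765
iter 1: u=1.223576  f(a)=+2.211e+00  f'(a)=-1.414e+00  a ← 46.678765 − (+2.211e+00/-1.414e+00) = 48.242487
iter 2: u=1.183915  f(a)=+1.160e-01  f'(a)=-1.269e+00  a ← 48.242487 − (+1.160e-01/-1.269e+00) = 48.333857
iter 3: u=1.181677  f(a)=+3.581e-04  f'(a)=-1.261e+00  a ← 48.333857 − (+3.581e-04/-1.261e+00) = 48.334141
iter 4: u=1.181670  f(a)=+3.438e-09  f'(a)=-1.261e+00  a ← 48.334141 − (+3.438e-09/-1.261e+00) = 48.334141
iter 5: u=1.181670  f(a)=+0.000e+00  f'(a)=-1.261e+00  a ← 48.334141 − (+0.000e+00/-1.261e+00) = 48.334141
converged: |Δa| < 1e-12 after 5 iterations
sag = a·(cosh(S/(2a)) − 1) = 48.334141·(cosh(1.181670) − 1) = 37.859632
T_max/T_min = cosh(S/(2a)) = 1.783290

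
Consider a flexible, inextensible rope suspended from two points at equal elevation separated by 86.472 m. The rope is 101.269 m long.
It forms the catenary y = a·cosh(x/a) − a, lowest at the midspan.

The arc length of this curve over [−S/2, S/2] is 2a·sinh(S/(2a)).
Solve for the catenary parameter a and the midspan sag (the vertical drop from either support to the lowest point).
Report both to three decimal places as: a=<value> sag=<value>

a=43.724 sag=23.176

seed: a₀ = √(S³/(24(L−S))) = √(86.472³/(24·14.797)) = 42.669819
iter 1: u=1.013269  f(a)=+7.785e-01  f'(a)=-7.674e-01  a ← 42.669819 − (+7.785e-01/-7.674e-01) = 43.684182
iter 2: u=0.989740  f(a)=+2.862e-02  f'(a)=-7.119e-01  a ← 43.684182 − (+2.862e-02/-7.119e-01) = 43.724387
iter 3: u=0.988830  f(a)=+4.197e-05  f'(a)=-7.098e-01  a ← 43.724387 − (+4.197e-05/-7.098e-01) = 43.724446
iter 4: u=0.988829  f(a)=+9.057e-11  f'(a)=-7.098e-01  a ← 43.724446 − (+9.057e-11/-7.098e-01) = 43.724446
iter 5: u=0.988829  f(a)=-2.842e-14  f'(a)=-7.098e-01  a ← 43.724446 − (-2.842e-14/-7.098e-01) = 43.724446
converged: |Δa| < 1e-12 after 5 iterations
sag = a·(cosh(S/(2a)) − 1) = 43.724446·(cosh(0.988829) − 1) = 23.176075
T_max/T_min = cosh(S/(2a)) = 1.530048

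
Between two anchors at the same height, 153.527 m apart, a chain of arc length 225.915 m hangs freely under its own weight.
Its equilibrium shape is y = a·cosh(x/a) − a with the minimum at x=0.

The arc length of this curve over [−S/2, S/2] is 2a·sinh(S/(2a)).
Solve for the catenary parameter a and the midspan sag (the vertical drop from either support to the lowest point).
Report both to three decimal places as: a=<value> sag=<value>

seed: a₀ = √(S³/(24(L−S))) = √(153.527³/(24·72.388)) = 45.639222
iter 1: u=1.681963  f(a)=+1.096e+01  f'(a)=-4.165e+00  a ← 45.639222 − (+1.096e+01/-4.165e+00) = 48.269794
iter 2: u=1.590301  f(a)=+1.019e+00  f'(a)=-3.424e+00  a ← 48.269794 − (+1.019e+00/-3.424e+00) = 48.567348
iter 3: u=1.580558  f(a)=+1.080e-02  f'(a)=-3.351e+00  a ← 48.567348 − (+1.080e-02/-3.351e+00) = 48.570571
iter 4: u=1.580453  f(a)=+1.242e-06  f'(a)=-3.351e+00  a ← 48.570571 − (+1.242e-06/-3.351e+00) = 48.570571
iter 5: u=1.580453  f(a)=-2.842e-14  f'(a)=-3.351e+00  a ← 48.570571 − (-2.842e-14/-3.351e+00) = 48.570571
converged: |Δa| < 1e-12 after 5 iterations
sag = a·(cosh(S/(2a)) − 1) = 48.570571·(cosh(1.580453) − 1) = 74.386727
T_max/T_min = cosh(S/(2a)) = 2.531518

a=48.571 sag=74.387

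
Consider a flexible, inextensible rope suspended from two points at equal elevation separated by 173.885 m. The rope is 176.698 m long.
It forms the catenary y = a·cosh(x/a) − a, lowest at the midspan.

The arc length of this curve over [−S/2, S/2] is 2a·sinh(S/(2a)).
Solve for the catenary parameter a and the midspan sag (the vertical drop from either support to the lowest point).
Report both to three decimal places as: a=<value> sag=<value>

seed: a₀ = √(S³/(24(L−S))) = √(173.885³/(24·2.813)) = 279.063279
iter 1: u=0.311551  f(a)=+1.368e-02  f'(a)=-2.036e-02  a ← 279.063279 − (+1.368e-02/-2.036e-02) = 279.735475
iter 2: u=0.310803  f(a)=+4.960e-05  f'(a)=-2.021e-02  a ← 279.735475 − (+4.960e-05/-2.021e-02) = 279.737929
iter 3: u=0.310800  f(a)=+6.569e-10  f'(a)=-2.021e-02  a ← 279.737929 − (+6.569e-10/-2.021e-02) = 279.737929
iter 4: u=0.310800  f(a)=+2.842e-14  f'(a)=-2.021e-02  a ← 279.737929 − (+2.842e-14/-2.021e-02) = 279.737929
converged: |Δa| < 1e-12 after 4 iterations
sag = a·(cosh(S/(2a)) − 1) = 279.737929·(cosh(0.310800) − 1) = 13.619966
T_max/T_min = cosh(S/(2a)) = 1.048688

a=279.738 sag=13.620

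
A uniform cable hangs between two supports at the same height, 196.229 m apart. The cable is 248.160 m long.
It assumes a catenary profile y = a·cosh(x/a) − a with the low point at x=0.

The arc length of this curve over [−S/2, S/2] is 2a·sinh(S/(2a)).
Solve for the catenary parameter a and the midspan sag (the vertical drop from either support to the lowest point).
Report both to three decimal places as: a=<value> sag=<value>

a=80.782 sag=67.277

seed: a₀ = √(S³/(24(L−S))) = √(196.229³/(24·51.931)) = 77.862048
iter 1: u=1.260107  f(a)=+4.282e+00  f'(a)=-1.558e+00  a ← 77.862048 − (+4.282e+00/-1.558e+00) = 80.610481
iter 2: u=1.217143  f(a)=+2.372e-01  f'(a)=-1.390e+00  a ← 80.610481 − (+2.372e-01/-1.390e+00) = 80.781140
iter 3: u=1.214572  f(a)=+8.221e-04  f'(a)=-1.380e+00  a ← 80.781140 − (+8.221e-04/-1.380e+00) = 80.781736
iter 4: u=1.214563  f(a)=+9.951e-09  f'(a)=-1.380e+00  a ← 80.781736 − (+9.951e-09/-1.380e+00) = 80.781736
iter 5: u=1.214563  f(a)=+2.842e-14  f'(a)=-1.380e+00  a ← 80.781736 − (+2.842e-14/-1.380e+00) = 80.781736
converged: |Δa| < 1e-12 after 5 iterations
sag = a·(cosh(S/(2a)) − 1) = 80.781736·(cosh(1.214563) − 1) = 67.277493
T_max/T_min = cosh(S/(2a)) = 1.832830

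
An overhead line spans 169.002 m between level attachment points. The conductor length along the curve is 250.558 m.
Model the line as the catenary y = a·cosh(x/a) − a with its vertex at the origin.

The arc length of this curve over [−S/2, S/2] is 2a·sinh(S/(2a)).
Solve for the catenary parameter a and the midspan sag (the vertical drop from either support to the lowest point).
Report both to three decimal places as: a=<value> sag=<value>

seed: a₀ = √(S³/(24(L−S))) = √(169.002³/(24·81.556)) = 49.659711
iter 1: u=1.701601  f(a)=+1.265e+01  f'(a)=-4.339e+00  a ← 49.659711 − (+1.265e+01/-4.339e+00) = 52.575908
iter 2: u=1.607219  f(a)=+1.200e+00  f'(a)=-3.552e+00  a ← 52.575908 − (+1.200e+00/-3.552e+00) = 52.913847
iter 3: u=1.596954  f(a)=+1.330e-02  f'(a)=-3.474e+00  a ← 52.913847 − (+1.330e-02/-3.474e+00) = 52.917676
iter 4: u=1.596839  f(a)=+1.672e-06  f'(a)=-3.473e+00  a ← 52.917676 − (+1.672e-06/-3.473e+00) = 52.917676
iter 5: u=1.596839  f(a)=+0.000e+00  f'(a)=-3.473e+00  a ← 52.917676 − (+0.000e+00/-3.473e+00) = 52.917676
converged: |Δa| < 1e-12 after 5 iterations
sag = a·(cosh(S/(2a)) − 1) = 52.917676·(cosh(1.596839) − 1) = 83.079045
T_max/T_min = cosh(S/(2a)) = 2.569968

a=52.918 sag=83.079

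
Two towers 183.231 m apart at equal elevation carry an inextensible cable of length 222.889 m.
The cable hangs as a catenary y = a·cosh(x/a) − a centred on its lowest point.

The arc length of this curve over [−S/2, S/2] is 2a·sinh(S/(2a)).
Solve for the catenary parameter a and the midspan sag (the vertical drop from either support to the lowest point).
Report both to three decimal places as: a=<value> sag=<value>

a=82.884 sag=56.003

seed: a₀ = √(S³/(24(L−S))) = √(183.231³/(24·39.658)) = 80.394697
iter 1: u=1.139571  f(a)=+2.656e+00  f'(a)=-1.121e+00  a ← 80.394697 − (+2.656e+00/-1.121e+00) = 82.764555
iter 2: u=1.106941  f(a)=+1.220e-01  f'(a)=-1.020e+00  a ← 82.764555 − (+1.220e-01/-1.020e+00) = 82.884135
iter 3: u=1.105344  f(a)=+2.846e-04  f'(a)=-1.015e+00  a ← 82.884135 − (+2.846e-04/-1.015e+00) = 82.884416
iter 4: u=1.105340  f(a)=+1.558e-09  f'(a)=-1.015e+00  a ← 82.884416 − (+1.558e-09/-1.015e+00) = 82.884416
iter 5: u=1.105340  f(a)=+0.000e+00  f'(a)=-1.015e+00  a ← 82.884416 − (+0.000e+00/-1.015e+00) = 82.884416
converged: |Δa| < 1e-12 after 5 iterations
sag = a·(cosh(S/(2a)) − 1) = 82.884416·(cosh(1.105340) − 1) = 56.002959
T_max/T_min = cosh(S/(2a)) = 1.675675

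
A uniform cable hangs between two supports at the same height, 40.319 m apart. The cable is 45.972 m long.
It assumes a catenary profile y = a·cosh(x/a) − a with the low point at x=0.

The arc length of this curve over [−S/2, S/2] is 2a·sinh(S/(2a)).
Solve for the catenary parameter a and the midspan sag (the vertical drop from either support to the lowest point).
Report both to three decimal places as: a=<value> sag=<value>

seed: a₀ = √(S³/(24(L−S))) = √(40.319³/(24·5.653)) = 21.979586
iter 1: u=0.917192  f(a)=+2.426e-01  f'(a)=-5.590e-01  a ← 21.979586 − (+2.426e-01/-5.590e-01) = 22.413584
iter 2: u=0.899432  f(a)=+7.372e-03  f'(a)=-5.255e-01  a ← 22.413584 − (+7.372e-03/-5.255e-01) = 22.427612
iter 3: u=0.898870  f(a)=+7.279e-06  f'(a)=-5.244e-01  a ← 22.427612 − (+7.279e-06/-5.244e-01) = 22.427626
iter 4: u=0.898869  f(a)=+7.113e-12  f'(a)=-5.244e-01  a ← 22.427626 − (+7.113e-12/-5.244e-01) = 22.427626
converged: |Δa| < 1e-12 after 4 iterations
sag = a·(cosh(S/(2a)) − 1) = 22.427626·(cosh(0.898869) − 1) = 9.687084
T_max/T_min = cosh(S/(2a)) = 1.431926

a=22.428 sag=9.687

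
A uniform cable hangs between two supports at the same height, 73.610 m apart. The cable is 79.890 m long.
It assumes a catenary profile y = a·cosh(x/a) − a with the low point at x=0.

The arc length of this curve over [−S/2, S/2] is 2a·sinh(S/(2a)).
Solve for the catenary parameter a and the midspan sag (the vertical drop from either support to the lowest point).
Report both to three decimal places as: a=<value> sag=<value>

seed: a₀ = √(S³/(24(L−S))) = √(73.610³/(24·6.280)) = 51.442230
iter 1: u=0.715463  f(a)=+1.627e-01  f'(a)=-2.569e-01  a ← 51.442230 − (+1.627e-01/-2.569e-01) = 52.075605
iter 2: u=0.706761  f(a)=+3.054e-03  f'(a)=-2.473e-01  a ← 52.075605 − (+3.054e-03/-2.473e-01) = 52.087953
iter 3: u=0.706593  f(a)=+1.121e-06  f'(a)=-2.471e-01  a ← 52.087953 − (+1.121e-06/-2.471e-01) = 52.087957
iter 4: u=0.706593  f(a)=+1.421e-13  f'(a)=-2.471e-01  a ← 52.087957 − (+1.421e-13/-2.471e-01) = 52.087957
converged: |Δa| < 1e-12 after 4 iterations
sag = a·(cosh(S/(2a)) − 1) = 52.087957·(cosh(0.706593) − 1) = 13.553176
T_max/T_min = cosh(S/(2a)) = 1.260198

a=52.088 sag=13.553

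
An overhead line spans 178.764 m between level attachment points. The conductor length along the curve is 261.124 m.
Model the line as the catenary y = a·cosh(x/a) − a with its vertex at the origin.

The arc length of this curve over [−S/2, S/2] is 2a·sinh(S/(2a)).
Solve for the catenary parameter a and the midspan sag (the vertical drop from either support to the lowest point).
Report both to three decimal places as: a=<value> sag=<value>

seed: a₀ = √(S³/(24(L−S))) = √(178.764³/(24·82.360)) = 53.759634
iter 1: u=1.662623  f(a)=+1.216e+01  f'(a)=-3.999e+00  a ← 53.759634 − (+1.216e+01/-3.999e+00) = 56.800912
iter 2: u=1.573601  f(a)=+1.108e+00  f'(a)=-3.301e+00  a ← 56.800912 − (+1.108e+00/-3.301e+00) = 57.136731
iter 3: u=1.564353  f(a)=+1.124e-02  f'(a)=-3.234e+00  a ← 57.136731 − (+1.124e-02/-3.234e+00) = 57.140208
iter 4: u=1.564258  f(a)=+1.183e-06  f'(a)=-3.233e+00  a ← 57.140208 − (+1.183e-06/-3.233e+00) = 57.140209
iter 5: u=1.564258  f(a)=+5.684e-14  f'(a)=-3.233e+00  a ← 57.140209 − (+5.684e-14/-3.233e+00) = 57.140209
converged: |Δa| < 1e-12 after 5 iterations
sag = a·(cosh(S/(2a)) − 1) = 57.140209·(cosh(1.564258) − 1) = 85.377998
T_max/T_min = cosh(S/(2a)) = 2.494184

a=57.140 sag=85.378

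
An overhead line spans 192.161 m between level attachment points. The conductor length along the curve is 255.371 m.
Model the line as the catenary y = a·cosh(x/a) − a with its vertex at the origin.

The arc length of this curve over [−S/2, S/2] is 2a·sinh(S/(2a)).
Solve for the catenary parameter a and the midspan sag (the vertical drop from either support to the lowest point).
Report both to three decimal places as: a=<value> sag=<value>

seed: a₀ = √(S³/(24(L−S))) = √(192.161³/(24·63.210)) = 68.391064
iter 1: u=1.404869  f(a)=+6.539e+00  f'(a)=-2.240e+00  a ← 68.391064 − (+6.539e+00/-2.240e+00) = 71.310292
iter 2: u=1.347358  f(a)=+4.420e-01  f'(a)=-1.947e+00  a ← 71.310292 − (+4.420e-01/-1.947e+00) = 71.537355
iter 3: u=1.343082  f(a)=+2.343e-03  f'(a)=-1.926e+00  a ← 71.537355 − (+2.343e-03/-1.926e+00) = 71.538571
iter 4: u=1.343059  f(a)=+6.661e-08  f'(a)=-1.926e+00  a ← 71.538571 − (+6.661e-08/-1.926e+00) = 71.538572
iter 5: u=1.343059  f(a)=-2.842e-14  f'(a)=-1.926e+00  a ← 71.538572 − (-2.842e-14/-1.926e+00) = 71.538572
converged: |Δa| < 1e-12 after 5 iterations
sag = a·(cosh(S/(2a)) − 1) = 71.538572·(cosh(1.343059) − 1) = 74.821786
T_max/T_min = cosh(S/(2a)) = 2.045894

a=71.539 sag=74.822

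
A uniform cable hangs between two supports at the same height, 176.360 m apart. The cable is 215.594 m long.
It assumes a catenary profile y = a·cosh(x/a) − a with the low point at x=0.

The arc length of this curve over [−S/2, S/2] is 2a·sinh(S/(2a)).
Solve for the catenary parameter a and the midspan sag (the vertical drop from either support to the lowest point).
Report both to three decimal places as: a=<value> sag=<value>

a=78.751 sag=54.748

seed: a₀ = √(S³/(24(L−S))) = √(176.360³/(24·39.234)) = 76.324369
iter 1: u=1.155332  f(a)=+2.703e+00  f'(a)=-1.172e+00  a ← 76.324369 − (+2.703e+00/-1.172e+00) = 78.630849
iter 2: u=1.121443  f(a)=+1.274e-01  f'(a)=-1.064e+00  a ← 78.630849 − (+1.274e-01/-1.064e+00) = 78.750572
iter 3: u=1.119738  f(a)=+3.138e-04  f'(a)=-1.059e+00  a ← 78.750572 − (+3.138e-04/-1.059e+00) = 78.750868
iter 4: u=1.119734  f(a)=+1.914e-09  f'(a)=-1.059e+00  a ← 78.750868 − (+1.914e-09/-1.059e+00) = 78.750868
iter 5: u=1.119734  f(a)=-2.842e-14  f'(a)=-1.059e+00  a ← 78.750868 − (-2.842e-14/-1.059e+00) = 78.750868
converged: |Δa| < 1e-12 after 5 iterations
sag = a·(cosh(S/(2a)) − 1) = 78.750868·(cosh(1.119734) − 1) = 54.747793
T_max/T_min = cosh(S/(2a)) = 1.695202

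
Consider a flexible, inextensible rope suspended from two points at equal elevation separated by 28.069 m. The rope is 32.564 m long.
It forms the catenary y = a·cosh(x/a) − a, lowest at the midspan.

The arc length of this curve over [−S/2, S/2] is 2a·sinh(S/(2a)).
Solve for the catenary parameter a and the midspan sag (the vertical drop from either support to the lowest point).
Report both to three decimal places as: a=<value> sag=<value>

a=14.650 sag=7.253

seed: a₀ = √(S³/(24(L−S))) = √(28.069³/(24·4.495)) = 14.317591
iter 1: u=0.980228  f(a)=+2.210e-01  f'(a)=-6.903e-01  a ← 14.317591 − (+2.210e-01/-6.903e-01) = 14.637662
iter 2: u=0.958794  f(a)=+7.627e-03  f'(a)=-6.434e-01  a ← 14.637662 − (+7.627e-03/-6.434e-01) = 14.649515
iter 3: u=0.958018  f(a)=+9.806e-06  f'(a)=-6.418e-01  a ← 14.649515 − (+9.806e-06/-6.418e-01) = 14.649530
iter 4: u=0.958017  f(a)=+1.626e-11  f'(a)=-6.418e-01  a ← 14.649530 − (+1.626e-11/-6.418e-01) = 14.649530
iter 5: u=0.958017  f(a)=+0.000e+00  f'(a)=-6.418e-01  a ← 14.649530 − (+0.000e+00/-6.418e-01) = 14.649530
converged: |Δa| < 1e-12 after 5 iterations
sag = a·(cosh(S/(2a)) − 1) = 14.649530·(cosh(0.958017) − 1) = 7.252804
T_max/T_min = cosh(S/(2a)) = 1.495088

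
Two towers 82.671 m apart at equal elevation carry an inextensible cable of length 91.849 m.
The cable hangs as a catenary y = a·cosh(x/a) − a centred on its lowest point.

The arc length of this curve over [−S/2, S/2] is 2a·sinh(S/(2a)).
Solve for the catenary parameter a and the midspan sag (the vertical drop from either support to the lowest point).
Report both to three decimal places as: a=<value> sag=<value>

seed: a₀ = √(S³/(24(L−S))) = √(82.671³/(24·9.178)) = 50.646582
iter 1: u=0.816156  f(a)=+3.106e-01  f'(a)=-3.872e-01  a ← 50.646582 − (+3.106e-01/-3.872e-01) = 51.448766
iter 2: u=0.803430  f(a)=+7.533e-03  f'(a)=-3.686e-01  a ← 51.448766 − (+7.533e-03/-3.686e-01) = 51.469203
iter 3: u=0.803111  f(a)=+4.675e-06  f'(a)=-3.681e-01  a ← 51.469203 − (+4.675e-06/-3.681e-01) = 51.469215
iter 4: u=0.803111  f(a)=+1.805e-12  f'(a)=-3.681e-01  a ← 51.469215 − (+1.805e-12/-3.681e-01) = 51.469215
converged: |Δa| < 1e-12 after 4 iterations
sag = a·(cosh(S/(2a)) − 1) = 51.469215·(cosh(0.803111) − 1) = 17.510056
T_max/T_min = cosh(S/(2a)) = 1.340204

a=51.469 sag=17.510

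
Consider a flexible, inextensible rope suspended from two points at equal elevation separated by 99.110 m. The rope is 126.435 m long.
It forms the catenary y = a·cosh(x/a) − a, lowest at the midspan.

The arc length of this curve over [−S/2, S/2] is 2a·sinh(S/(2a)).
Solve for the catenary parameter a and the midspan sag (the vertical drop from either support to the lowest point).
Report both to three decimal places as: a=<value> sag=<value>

seed: a₀ = √(S³/(24(L−S))) = √(99.110³/(24·27.325)) = 38.529246
iter 1: u=1.286166  f(a)=+2.351e+00  f'(a)=-1.667e+00  a ← 38.529246 − (+2.351e+00/-1.667e+00) = 39.939386
iter 2: u=1.240755  f(a)=+1.352e-01  f'(a)=-1.481e+00  a ← 39.939386 − (+1.352e-01/-1.481e+00) = 40.030733
iter 3: u=1.237924  f(a)=+5.079e-04  f'(a)=-1.469e+00  a ← 40.030733 − (+5.079e-04/-1.469e+00) = 40.031079
iter 4: u=1.237913  f(a)=+7.223e-09  f'(a)=-1.469e+00  a ← 40.031079 − (+7.223e-09/-1.469e+00) = 40.031079
iter 5: u=1.237913  f(a)=+1.421e-14  f'(a)=-1.469e+00  a ← 40.031079 − (+1.421e-14/-1.469e+00) = 40.031079
converged: |Δa| < 1e-12 after 5 iterations
sag = a·(cosh(S/(2a)) − 1) = 40.031079·(cosh(1.237913) − 1) = 34.794983
T_max/T_min = cosh(S/(2a)) = 1.869199

a=40.031 sag=34.795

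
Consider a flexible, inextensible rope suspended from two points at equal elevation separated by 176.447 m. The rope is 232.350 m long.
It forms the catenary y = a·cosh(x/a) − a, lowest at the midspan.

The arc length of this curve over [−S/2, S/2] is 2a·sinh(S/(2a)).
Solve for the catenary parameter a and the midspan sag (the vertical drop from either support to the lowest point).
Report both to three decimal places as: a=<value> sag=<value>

a=66.831 sag=67.195

seed: a₀ = √(S³/(24(L−S))) = √(176.447³/(24·55.903)) = 63.987956
iter 1: u=1.378752  f(a)=+5.560e+00  f'(a)=-2.103e+00  a ← 63.987956 − (+5.560e+00/-2.103e+00) = 66.632229
iter 2: u=1.324036  f(a)=+3.633e-01  f'(a)=-1.836e+00  a ← 66.632229 − (+3.633e-01/-1.836e+00) = 66.830051
iter 3: u=1.320117  f(a)=+1.790e-03  f'(a)=-1.818e+00  a ← 66.830051 − (+1.790e-03/-1.818e+00) = 66.831036
iter 4: u=1.320098  f(a)=+4.393e-08  f'(a)=-1.818e+00  a ← 66.831036 − (+4.393e-08/-1.818e+00) = 66.831036
iter 5: u=1.320098  f(a)=-8.527e-14  f'(a)=-1.818e+00  a ← 66.831036 − (-8.527e-14/-1.818e+00) = 66.831036
converged: |Δa| < 1e-12 after 5 iterations
sag = a·(cosh(S/(2a)) − 1) = 66.831036·(cosh(1.320098) − 1) = 67.195148
T_max/T_min = cosh(S/(2a)) = 2.005448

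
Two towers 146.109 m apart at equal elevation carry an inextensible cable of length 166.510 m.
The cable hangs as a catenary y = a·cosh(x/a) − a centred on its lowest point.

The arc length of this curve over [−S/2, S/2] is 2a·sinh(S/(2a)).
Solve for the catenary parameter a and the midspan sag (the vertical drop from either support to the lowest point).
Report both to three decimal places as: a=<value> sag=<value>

a=81.435 sag=35.025

seed: a₀ = √(S³/(24(L−S))) = √(146.109³/(24·20.401)) = 79.814924
iter 1: u=0.915299  f(a)=+8.718e-01  f'(a)=-5.553e-01  a ← 79.814924 − (+8.718e-01/-5.553e-01) = 81.384809
iter 2: u=0.897643  f(a)=+2.639e-02  f'(a)=-5.222e-01  a ← 81.384809 − (+2.639e-02/-5.222e-01) = 81.435340
iter 3: u=0.897086  f(a)=+2.584e-05  f'(a)=-5.212e-01  a ← 81.435340 − (+2.584e-05/-5.212e-01) = 81.435390
iter 4: u=0.897085  f(a)=+2.487e-11  f'(a)=-5.212e-01  a ← 81.435390 − (+2.487e-11/-5.212e-01) = 81.435390
converged: |Δa| < 1e-12 after 4 iterations
sag = a·(cosh(S/(2a)) − 1) = 81.435390·(cosh(0.897085) − 1) = 35.025409
T_max/T_min = cosh(S/(2a)) = 1.430101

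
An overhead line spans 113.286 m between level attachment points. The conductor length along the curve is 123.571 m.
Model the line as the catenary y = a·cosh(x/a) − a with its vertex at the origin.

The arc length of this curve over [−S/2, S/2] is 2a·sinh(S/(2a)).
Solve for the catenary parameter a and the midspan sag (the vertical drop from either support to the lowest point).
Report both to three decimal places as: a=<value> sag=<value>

seed: a₀ = √(S³/(24(L−S))) = √(113.286³/(24·10.285)) = 76.746149
iter 1: u=0.738057  f(a)=+2.838e-01  f'(a)=-2.829e-01  a ← 76.746149 − (+2.838e-01/-2.829e-01) = 77.749236
iter 2: u=0.728534  f(a)=+5.660e-03  f'(a)=-2.717e-01  a ← 77.749236 − (+5.660e-03/-2.717e-01) = 77.770065
iter 3: u=0.728339  f(a)=+2.353e-06  f'(a)=-2.715e-01  a ← 77.770065 − (+2.353e-06/-2.715e-01) = 77.770073
iter 4: u=0.728339  f(a)=+4.263e-13  f'(a)=-2.715e-01  a ← 77.770073 − (+4.263e-13/-2.715e-01) = 77.770073
converged: |Δa| < 1e-12 after 4 iterations
sag = a·(cosh(S/(2a)) − 1) = 77.770073·(cosh(0.728339) − 1) = 21.555816
T_max/T_min = cosh(S/(2a)) = 1.277174

a=77.770 sag=21.556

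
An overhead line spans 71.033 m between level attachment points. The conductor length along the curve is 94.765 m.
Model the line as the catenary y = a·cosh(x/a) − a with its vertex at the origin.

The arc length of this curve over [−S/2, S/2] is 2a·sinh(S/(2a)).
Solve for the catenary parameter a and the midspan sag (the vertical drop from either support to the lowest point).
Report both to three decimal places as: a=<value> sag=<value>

seed: a₀ = √(S³/(24(L−S))) = √(71.033³/(24·23.732)) = 25.085193
iter 1: u=1.415835  f(a)=+2.495e+00  f'(a)=-2.300e+00  a ← 25.085193 − (+2.495e+00/-2.300e+00) = 26.170341
iter 2: u=1.357128  f(a)=+1.711e-01  f'(a)=-1.994e+00  a ← 26.170341 − (+1.711e-01/-1.994e+00) = 26.256119
iter 3: u=1.352694  f(a)=+9.346e-04  f'(a)=-1.972e+00  a ← 26.256119 − (+9.346e-04/-1.972e+00) = 26.256593
iter 4: u=1.352670  f(a)=+2.824e-08  f'(a)=-1.972e+00  a ← 26.256593 − (+2.824e-08/-1.972e+00) = 26.256593
iter 5: u=1.352670  f(a)=-1.421e-14  f'(a)=-1.972e+00  a ← 26.256593 − (-1.421e-14/-1.972e+00) = 26.256593
converged: |Δa| < 1e-12 after 5 iterations
sag = a·(cosh(S/(2a)) − 1) = 26.256593·(cosh(1.352670) − 1) = 27.914525
T_max/T_min = cosh(S/(2a)) = 2.063143

a=26.257 sag=27.915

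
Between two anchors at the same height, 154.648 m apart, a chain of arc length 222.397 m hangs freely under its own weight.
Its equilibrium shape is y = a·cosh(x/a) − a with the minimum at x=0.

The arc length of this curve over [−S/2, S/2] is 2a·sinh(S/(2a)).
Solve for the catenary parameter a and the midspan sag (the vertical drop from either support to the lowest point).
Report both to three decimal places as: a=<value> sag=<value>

a=50.557 sag=71.595

seed: a₀ = √(S³/(24(L−S))) = √(154.648³/(24·67.749)) = 47.693522
iter 1: u=1.621268  f(a)=+9.482e+00  f'(a)=-3.661e+00  a ← 47.693522 − (+9.482e+00/-3.661e+00) = 50.283251
iter 2: u=1.537768  f(a)=+8.271e-01  f'(a)=-3.048e+00  a ← 50.283251 − (+8.271e-01/-3.048e+00) = 50.554593
iter 3: u=1.529515  f(a)=+7.621e-03  f'(a)=-2.992e+00  a ← 50.554593 − (+7.621e-03/-2.992e+00) = 50.557140
iter 4: u=1.529438  f(a)=+6.603e-07  f'(a)=-2.992e+00  a ← 50.557140 − (+6.603e-07/-2.992e+00) = 50.557140
iter 5: u=1.529438  f(a)=+0.000e+00  f'(a)=-2.992e+00  a ← 50.557140 − (+0.000e+00/-2.992e+00) = 50.557140
converged: |Δa| < 1e-12 after 5 iterations
sag = a·(cosh(S/(2a)) − 1) = 50.557140·(cosh(1.529438) − 1) = 71.594941
T_max/T_min = cosh(S/(2a)) = 2.416119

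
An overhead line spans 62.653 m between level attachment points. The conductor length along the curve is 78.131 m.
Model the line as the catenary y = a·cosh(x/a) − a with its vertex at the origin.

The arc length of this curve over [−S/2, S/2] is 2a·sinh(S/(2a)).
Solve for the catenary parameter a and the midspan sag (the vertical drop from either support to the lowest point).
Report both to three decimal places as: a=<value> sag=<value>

seed: a₀ = √(S³/(24(L−S))) = √(62.653³/(24·15.478)) = 25.730591
iter 1: u=1.217481  f(a)=+1.188e+00  f'(a)=-1.391e+00  a ← 25.730591 − (+1.188e+00/-1.391e+00) = 26.584906
iter 2: u=1.178357  f(a)=+6.176e-02  f'(a)=-1.250e+00  a ← 26.584906 − (+6.176e-02/-1.250e+00) = 26.634313
iter 3: u=1.176171  f(a)=+1.870e-04  f'(a)=-1.242e+00  a ← 26.634313 − (+1.870e-04/-1.242e+00) = 26.634464
iter 4: u=1.176164  f(a)=+1.726e-09  f'(a)=-1.242e+00  a ← 26.634464 − (+1.726e-09/-1.242e+00) = 26.634464
iter 5: u=1.176164  f(a)=+1.421e-14  f'(a)=-1.242e+00  a ← 26.634464 − (+1.421e-14/-1.242e+00) = 26.634464
converged: |Δa| < 1e-12 after 5 iterations
sag = a·(cosh(S/(2a)) − 1) = 26.634464·(cosh(1.176164) − 1) = 20.646695
T_max/T_min = cosh(S/(2a)) = 1.775187

a=26.634 sag=20.647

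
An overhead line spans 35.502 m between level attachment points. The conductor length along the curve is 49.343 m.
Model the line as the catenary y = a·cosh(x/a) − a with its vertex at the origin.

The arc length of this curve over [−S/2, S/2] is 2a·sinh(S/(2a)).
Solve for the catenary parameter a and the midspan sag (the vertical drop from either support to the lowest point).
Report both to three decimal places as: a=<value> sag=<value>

seed: a₀ = √(S³/(24(L−S))) = √(35.502³/(24·13.841)) = 11.606195
iter 1: u=1.529442  f(a)=+1.712e+00  f'(a)=-2.992e+00  a ← 11.606195 − (+1.712e+00/-2.992e+00) = 12.178440
iter 2: u=1.457576  f(a)=+1.348e-01  f'(a)=-2.538e+00  a ← 12.178440 − (+1.348e-01/-2.538e+00) = 12.231545
iter 3: u=1.451248  f(a)=+9.927e-04  f'(a)=-2.500e+00  a ← 12.231545 − (+9.927e-04/-2.500e+00) = 12.231942
iter 4: u=1.451201  f(a)=+5.474e-08  f'(a)=-2.500e+00  a ← 12.231942 − (+5.474e-08/-2.500e+00) = 12.231942
iter 5: u=1.451201  f(a)=+7.105e-15  f'(a)=-2.500e+00  a ← 12.231942 − (+7.105e-15/-2.500e+00) = 12.231942
converged: |Δa| < 1e-12 after 5 iterations
sag = a·(cosh(S/(2a)) − 1) = 12.231942·(cosh(1.451201) − 1) = 15.305366
T_max/T_min = cosh(S/(2a)) = 2.251262

a=12.232 sag=15.305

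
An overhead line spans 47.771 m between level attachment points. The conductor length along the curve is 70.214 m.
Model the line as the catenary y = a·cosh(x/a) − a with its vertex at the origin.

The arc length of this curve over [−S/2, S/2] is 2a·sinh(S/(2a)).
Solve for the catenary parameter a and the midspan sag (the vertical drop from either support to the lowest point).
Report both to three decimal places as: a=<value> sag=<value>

seed: a₀ = √(S³/(24(L−S))) = √(47.771³/(24·22.443)) = 14.226577
iter 1: u=1.678935  f(a)=+3.384e+00  f'(a)=-4.139e+00  a ← 14.226577 − (+3.384e+00/-4.139e+00) = 15.044196
iter 2: u=1.587689  f(a)=+3.136e-01  f'(a)=-3.404e+00  a ← 15.044196 − (+3.136e-01/-3.404e+00) = 15.136334
iter 3: u=1.578024  f(a)=+3.302e-03  f'(a)=-3.333e+00  a ← 15.136334 − (+3.302e-03/-3.333e+00) = 15.137325
iter 4: u=1.577921  f(a)=+3.746e-07  f'(a)=-3.332e+00  a ← 15.137325 − (+3.746e-07/-3.332e+00) = 15.137325
iter 5: u=1.577921  f(a)=-1.421e-14  f'(a)=-3.332e+00  a ← 15.137325 − (-1.421e-14/-3.332e+00) = 15.137325
converged: |Δa| < 1e-12 after 5 iterations
sag = a·(cosh(S/(2a)) − 1) = 15.137325·(cosh(1.577921) − 1) = 23.094077
T_max/T_min = cosh(S/(2a)) = 2.525638

a=15.137 sag=23.094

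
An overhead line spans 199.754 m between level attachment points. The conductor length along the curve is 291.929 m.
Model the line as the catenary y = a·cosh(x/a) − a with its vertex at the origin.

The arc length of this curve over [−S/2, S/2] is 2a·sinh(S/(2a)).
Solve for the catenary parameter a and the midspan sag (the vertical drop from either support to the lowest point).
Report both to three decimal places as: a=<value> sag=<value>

seed: a₀ = √(S³/(24(L−S))) = √(199.754³/(24·92.175)) = 60.024843
iter 1: u=1.663928  f(a)=+1.363e+01  f'(a)=-4.010e+00  a ← 60.024843 − (+1.363e+01/-4.010e+00) = 63.424870
iter 2: u=1.574729  f(a)=+1.244e+00  f'(a)=-3.309e+00  a ← 63.424870 − (+1.244e+00/-3.309e+00) = 63.800916
iter 3: u=1.565448  f(a)=+1.266e-02  f'(a)=-3.242e+00  a ← 63.800916 − (+1.266e-02/-3.242e+00) = 63.804822
iter 4: u=1.565352  f(a)=+1.340e-06  f'(a)=-3.241e+00  a ← 63.804822 − (+1.340e-06/-3.241e+00) = 63.804822
iter 5: u=1.565352  f(a)=+0.000e+00  f'(a)=-3.241e+00  a ← 63.804822 − (+0.000e+00/-3.241e+00) = 63.804822
converged: |Δa| < 1e-12 after 5 iterations
sag = a·(cosh(S/(2a)) − 1) = 63.804822·(cosh(1.565352) − 1) = 95.495807
T_max/T_min = cosh(S/(2a)) = 2.496686

a=63.805 sag=95.496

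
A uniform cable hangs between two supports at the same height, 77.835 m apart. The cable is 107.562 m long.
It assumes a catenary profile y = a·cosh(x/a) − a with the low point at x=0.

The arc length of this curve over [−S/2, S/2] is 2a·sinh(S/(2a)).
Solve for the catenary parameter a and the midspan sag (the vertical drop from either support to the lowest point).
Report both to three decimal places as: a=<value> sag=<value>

seed: a₀ = √(S³/(24(L−S))) = √(77.835³/(24·29.727)) = 25.708766
iter 1: u=1.513783  f(a)=+3.598e+00  f'(a)=-2.888e+00  a ← 25.708766 − (+3.598e+00/-2.888e+00) = 26.954665
iter 2: u=1.443813  f(a)=+2.781e-01  f'(a)=-2.457e+00  a ← 26.954665 − (+2.781e-01/-2.457e+00) = 27.067836
iter 3: u=1.437777  f(a)=+1.969e-03  f'(a)=-2.422e+00  a ← 27.067836 − (+1.969e-03/-2.422e+00) = 27.068649
iter 4: u=1.437733  f(a)=+1.002e-07  f'(a)=-2.422e+00  a ← 27.068649 − (+1.002e-07/-2.422e+00) = 27.068649
iter 5: u=1.437733  f(a)=+0.000e+00  f'(a)=-2.422e+00  a ← 27.068649 − (+0.000e+00/-2.422e+00) = 27.068649
converged: |Δa| < 1e-12 after 5 iterations
sag = a·(cosh(S/(2a)) − 1) = 27.068649·(cosh(1.437733) − 1) = 33.140218
T_max/T_min = cosh(S/(2a)) = 2.224303

a=27.069 sag=33.140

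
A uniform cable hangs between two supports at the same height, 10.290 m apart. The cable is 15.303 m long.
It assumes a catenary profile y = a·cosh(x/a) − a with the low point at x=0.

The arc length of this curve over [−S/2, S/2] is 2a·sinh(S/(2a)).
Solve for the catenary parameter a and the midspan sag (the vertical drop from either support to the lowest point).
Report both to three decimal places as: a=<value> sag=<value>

a=3.208 sag=5.089

seed: a₀ = √(S³/(24(L−S))) = √(10.290³/(24·5.013)) = 3.009322
iter 1: u=1.709688  f(a)=+7.858e-01  f'(a)=-4.413e+00  a ← 3.009322 − (+7.858e-01/-4.413e+00) = 3.187386
iter 2: u=1.614175  f(a)=+7.514e-02  f'(a)=-3.606e+00  a ← 3.187386 − (+7.514e-02/-3.606e+00) = 3.208226
iter 3: u=1.603690  f(a)=+8.476e-04  f'(a)=-3.525e+00  a ← 3.208226 − (+8.476e-04/-3.525e+00) = 3.208467
iter 4: u=1.603570  f(a)=+1.106e-07  f'(a)=-3.524e+00  a ← 3.208467 − (+1.106e-07/-3.524e+00) = 3.208467
iter 5: u=1.603570  f(a)=+1.776e-15  f'(a)=-3.524e+00  a ← 3.208467 − (+1.776e-15/-3.524e+00) = 3.208467
converged: |Δa| < 1e-12 after 5 iterations
sag = a·(cosh(S/(2a)) − 1) = 3.208467·(cosh(1.603570) − 1) = 5.088503
T_max/T_min = cosh(S/(2a)) = 2.585961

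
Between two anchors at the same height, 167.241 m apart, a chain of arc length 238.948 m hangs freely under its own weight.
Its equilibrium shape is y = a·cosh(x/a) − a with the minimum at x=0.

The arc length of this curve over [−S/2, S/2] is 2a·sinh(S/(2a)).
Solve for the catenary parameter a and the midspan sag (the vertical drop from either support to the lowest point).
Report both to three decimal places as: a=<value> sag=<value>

a=55.204 sag=76.407

seed: a₀ = √(S³/(24(L−S))) = √(167.241³/(24·71.707)) = 52.134803
iter 1: u=1.603929  f(a)=+9.809e+00  f'(a)=-3.527e+00  a ← 52.134803 − (+9.809e+00/-3.527e+00) = 54.916217
iter 2: u=1.522692  f(a)=+8.397e-01  f'(a)=-2.947e+00  a ← 54.916217 − (+8.397e-01/-2.947e+00) = 55.201189
iter 3: u=1.514832  f(a)=+7.425e-03  f'(a)=-2.895e+00  a ← 55.201189 − (+7.425e-03/-2.895e+00) = 55.203754
iter 4: u=1.514761  f(a)=+5.920e-07  f'(a)=-2.894e+00  a ← 55.203754 − (+5.920e-07/-2.894e+00) = 55.203754
iter 5: u=1.514761  f(a)=+5.684e-14  f'(a)=-2.894e+00  a ← 55.203754 − (+5.684e-14/-2.894e+00) = 55.203754
converged: |Δa| < 1e-12 after 5 iterations
sag = a·(cosh(S/(2a)) − 1) = 55.203754·(cosh(1.514761) − 1) = 76.407382
T_max/T_min = cosh(S/(2a)) = 2.384098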